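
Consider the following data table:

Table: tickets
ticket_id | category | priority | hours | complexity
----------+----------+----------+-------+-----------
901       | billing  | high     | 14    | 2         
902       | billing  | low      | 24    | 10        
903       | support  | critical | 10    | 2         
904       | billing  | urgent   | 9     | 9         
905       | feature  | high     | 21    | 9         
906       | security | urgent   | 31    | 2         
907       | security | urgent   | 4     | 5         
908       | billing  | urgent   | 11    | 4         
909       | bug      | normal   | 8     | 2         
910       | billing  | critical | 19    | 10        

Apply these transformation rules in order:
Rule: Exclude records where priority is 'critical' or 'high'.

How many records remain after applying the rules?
6

Step 1: Count records to exclude
  - 2 (critical) + 2 (high) = 4 records
Step 2: Total records: 10
Step 3: Remaining = 10 - 4 = 6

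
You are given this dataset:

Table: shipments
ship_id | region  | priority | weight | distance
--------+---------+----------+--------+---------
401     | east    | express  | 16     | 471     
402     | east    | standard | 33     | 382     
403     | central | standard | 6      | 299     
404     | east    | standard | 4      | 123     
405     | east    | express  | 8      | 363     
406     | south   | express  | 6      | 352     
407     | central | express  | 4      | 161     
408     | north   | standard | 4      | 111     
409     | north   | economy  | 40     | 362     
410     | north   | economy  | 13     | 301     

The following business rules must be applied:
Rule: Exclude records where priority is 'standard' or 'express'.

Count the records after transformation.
2

Step 1: Count records to exclude
  - 4 (standard) + 4 (express) = 8 records
Step 2: Total records: 10
Step 3: Remaining = 10 - 8 = 2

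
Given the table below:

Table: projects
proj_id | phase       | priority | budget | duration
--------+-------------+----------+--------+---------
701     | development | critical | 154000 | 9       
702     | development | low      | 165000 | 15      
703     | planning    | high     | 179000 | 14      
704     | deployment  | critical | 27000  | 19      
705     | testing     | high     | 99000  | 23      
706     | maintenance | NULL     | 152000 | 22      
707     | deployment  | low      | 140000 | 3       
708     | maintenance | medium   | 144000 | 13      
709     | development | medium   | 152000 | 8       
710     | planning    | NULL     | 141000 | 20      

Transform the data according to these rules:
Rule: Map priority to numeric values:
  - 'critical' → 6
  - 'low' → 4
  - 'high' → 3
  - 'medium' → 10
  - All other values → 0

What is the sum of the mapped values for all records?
46

Step 1: Apply mapping to each record
Step 2: Count by status:
  'critical': 2 records × 6 = 12
  'low': 2 records × 4 = 8
  'high': 2 records × 3 = 6
  'medium': 2 records × 10 = 20
Step 3: Sum all mapped values = 46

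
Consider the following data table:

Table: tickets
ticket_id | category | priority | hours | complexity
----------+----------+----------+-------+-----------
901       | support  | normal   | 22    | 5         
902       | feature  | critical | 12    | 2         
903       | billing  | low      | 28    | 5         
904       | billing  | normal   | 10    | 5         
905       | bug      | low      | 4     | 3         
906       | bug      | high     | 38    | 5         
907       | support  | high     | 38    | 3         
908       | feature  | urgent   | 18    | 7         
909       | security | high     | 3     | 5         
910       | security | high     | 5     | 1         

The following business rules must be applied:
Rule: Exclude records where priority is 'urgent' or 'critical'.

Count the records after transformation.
8

Step 1: Count records to exclude
  - 1 (urgent) + 1 (critical) = 2 records
Step 2: Total records: 10
Step 3: Remaining = 10 - 2 = 8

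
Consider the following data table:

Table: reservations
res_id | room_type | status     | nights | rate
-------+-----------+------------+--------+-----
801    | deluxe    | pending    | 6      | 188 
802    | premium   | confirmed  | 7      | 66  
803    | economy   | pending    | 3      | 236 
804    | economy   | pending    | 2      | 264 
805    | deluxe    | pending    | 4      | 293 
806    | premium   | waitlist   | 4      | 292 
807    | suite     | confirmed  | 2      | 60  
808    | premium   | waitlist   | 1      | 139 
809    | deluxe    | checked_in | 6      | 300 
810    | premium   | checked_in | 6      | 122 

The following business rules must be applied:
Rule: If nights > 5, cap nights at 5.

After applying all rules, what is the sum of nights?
36

Step 1: 4 records have nights > 5
Step 2: These records originally summed to 25
Step 3: After capping: 4 × 5 = 20
Step 4: Unaffected records sum: 16
Step 5: Final sum = 20 + 16 = 36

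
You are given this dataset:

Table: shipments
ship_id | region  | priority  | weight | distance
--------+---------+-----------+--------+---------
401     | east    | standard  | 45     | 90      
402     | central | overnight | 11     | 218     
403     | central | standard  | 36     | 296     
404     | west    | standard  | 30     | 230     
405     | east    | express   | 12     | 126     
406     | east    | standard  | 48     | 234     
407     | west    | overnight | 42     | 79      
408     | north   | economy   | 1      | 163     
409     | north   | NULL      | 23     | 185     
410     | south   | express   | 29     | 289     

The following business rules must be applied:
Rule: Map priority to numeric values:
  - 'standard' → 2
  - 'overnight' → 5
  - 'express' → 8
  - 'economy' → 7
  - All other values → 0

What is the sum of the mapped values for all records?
41

Step 1: Apply mapping to each record
Step 2: Count by status:
  'standard': 4 records × 2 = 8
  'overnight': 2 records × 5 = 10
  'express': 2 records × 8 = 16
  'economy': 1 records × 7 = 7
Step 3: Sum all mapped values = 41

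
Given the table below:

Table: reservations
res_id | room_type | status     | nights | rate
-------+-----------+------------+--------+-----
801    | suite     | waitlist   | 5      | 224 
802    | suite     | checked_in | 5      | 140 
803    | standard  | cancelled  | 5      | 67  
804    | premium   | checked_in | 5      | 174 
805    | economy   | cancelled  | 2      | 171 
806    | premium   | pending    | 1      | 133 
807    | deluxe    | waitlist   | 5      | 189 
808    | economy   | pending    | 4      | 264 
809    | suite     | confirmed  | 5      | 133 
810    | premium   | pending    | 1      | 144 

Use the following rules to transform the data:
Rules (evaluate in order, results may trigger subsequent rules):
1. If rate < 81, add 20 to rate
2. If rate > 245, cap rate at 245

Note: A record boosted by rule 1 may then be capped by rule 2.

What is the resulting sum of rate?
1640

Step 1: Apply rule 1 to records with rate < 81
  - 1 records get bonus of 20
  - Of these, 0 records then exceed 245 and get capped
Step 2: Apply rule 2 to records with rate > 245
  - 1 records (original) are capped
Step 3: Calculate final sum = 1640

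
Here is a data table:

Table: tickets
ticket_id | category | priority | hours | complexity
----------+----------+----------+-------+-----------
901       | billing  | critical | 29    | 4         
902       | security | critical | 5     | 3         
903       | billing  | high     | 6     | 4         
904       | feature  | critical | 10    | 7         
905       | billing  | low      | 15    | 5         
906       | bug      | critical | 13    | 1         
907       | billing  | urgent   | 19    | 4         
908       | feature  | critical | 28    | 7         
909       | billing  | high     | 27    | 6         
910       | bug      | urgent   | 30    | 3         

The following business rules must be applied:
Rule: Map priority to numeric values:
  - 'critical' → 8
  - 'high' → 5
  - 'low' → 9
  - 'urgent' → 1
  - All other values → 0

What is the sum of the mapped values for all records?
61

Step 1: Apply mapping to each record
Step 2: Count by status:
  'critical': 5 records × 8 = 40
  'high': 2 records × 5 = 10
  'low': 1 records × 9 = 9
  'urgent': 2 records × 1 = 2
Step 3: Sum all mapped values = 61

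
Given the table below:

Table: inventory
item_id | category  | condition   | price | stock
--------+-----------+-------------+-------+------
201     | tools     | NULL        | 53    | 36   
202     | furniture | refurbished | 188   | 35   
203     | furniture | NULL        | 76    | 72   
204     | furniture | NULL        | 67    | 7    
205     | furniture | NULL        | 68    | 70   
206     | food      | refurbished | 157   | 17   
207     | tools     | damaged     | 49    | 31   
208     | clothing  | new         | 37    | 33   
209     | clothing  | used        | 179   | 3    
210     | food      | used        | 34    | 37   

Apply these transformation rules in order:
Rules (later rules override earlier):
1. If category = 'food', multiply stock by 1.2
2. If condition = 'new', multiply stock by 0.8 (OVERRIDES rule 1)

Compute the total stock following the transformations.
345.2

Step 1: Rule 2 takes priority for records with condition = 'new'
  - 1 records: 33 × 0.8 = 26.4
Step 2: Rule 1 applies to remaining records with category = 'food'
  - 2 records: 54 × 1.2 = 64.8
Step 3: Other records unchanged: 254
Step 4: Final sum = 26.4 + 64.8 + 254 = 345.2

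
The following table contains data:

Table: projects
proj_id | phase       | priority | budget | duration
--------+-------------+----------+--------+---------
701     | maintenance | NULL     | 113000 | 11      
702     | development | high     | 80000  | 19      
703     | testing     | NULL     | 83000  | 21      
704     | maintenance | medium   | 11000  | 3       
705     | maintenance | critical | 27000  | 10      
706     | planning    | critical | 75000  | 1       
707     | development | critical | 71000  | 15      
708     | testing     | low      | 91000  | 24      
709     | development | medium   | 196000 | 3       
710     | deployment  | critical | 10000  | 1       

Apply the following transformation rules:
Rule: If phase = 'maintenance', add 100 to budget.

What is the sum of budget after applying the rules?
757300

Step 1: Count records where phase = 'maintenance': 3
Step 2: Total bonus added: 3 × 100 = 300
Step 3: Original sum of budget: 757000
Step 4: Final sum = 757000 + 300 = 757300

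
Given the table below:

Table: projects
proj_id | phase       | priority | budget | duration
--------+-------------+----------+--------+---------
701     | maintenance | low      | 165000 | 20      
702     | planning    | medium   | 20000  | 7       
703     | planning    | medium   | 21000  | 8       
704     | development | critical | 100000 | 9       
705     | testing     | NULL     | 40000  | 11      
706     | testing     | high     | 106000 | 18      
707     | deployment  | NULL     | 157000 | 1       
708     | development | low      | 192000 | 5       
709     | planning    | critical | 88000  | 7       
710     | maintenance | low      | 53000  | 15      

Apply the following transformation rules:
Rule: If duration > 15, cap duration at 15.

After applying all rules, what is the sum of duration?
93

Step 1: 2 records have duration > 15
Step 2: These records originally summed to 38
Step 3: After capping: 2 × 15 = 30
Step 4: Unaffected records sum: 63
Step 5: Final sum = 30 + 63 = 93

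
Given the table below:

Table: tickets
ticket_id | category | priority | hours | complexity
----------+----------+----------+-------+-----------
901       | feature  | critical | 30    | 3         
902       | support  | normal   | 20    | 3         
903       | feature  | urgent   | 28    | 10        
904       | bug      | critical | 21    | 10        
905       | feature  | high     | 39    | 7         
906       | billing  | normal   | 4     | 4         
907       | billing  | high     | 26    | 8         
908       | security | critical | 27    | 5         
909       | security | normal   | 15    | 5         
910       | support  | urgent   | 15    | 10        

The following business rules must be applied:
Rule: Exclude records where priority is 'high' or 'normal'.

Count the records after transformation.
5

Step 1: Count records to exclude
  - 2 (high) + 3 (normal) = 5 records
Step 2: Total records: 10
Step 3: Remaining = 10 - 5 = 5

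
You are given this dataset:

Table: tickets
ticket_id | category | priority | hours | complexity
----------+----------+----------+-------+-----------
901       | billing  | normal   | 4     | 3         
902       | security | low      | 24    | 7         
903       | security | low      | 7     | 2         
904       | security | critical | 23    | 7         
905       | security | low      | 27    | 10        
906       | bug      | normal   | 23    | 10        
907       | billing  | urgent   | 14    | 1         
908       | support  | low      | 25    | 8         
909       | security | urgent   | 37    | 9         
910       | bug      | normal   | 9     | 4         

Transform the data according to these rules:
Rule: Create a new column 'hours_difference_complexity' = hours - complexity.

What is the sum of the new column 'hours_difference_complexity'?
132

Step 1: For each record, compute hours - complexity
Example calculations:
  4 - 3 = 1
  24 - 7 = 17
  7 - 2 = 5
  ...
Step 2: Sum all derived values
Step 3: Total = 132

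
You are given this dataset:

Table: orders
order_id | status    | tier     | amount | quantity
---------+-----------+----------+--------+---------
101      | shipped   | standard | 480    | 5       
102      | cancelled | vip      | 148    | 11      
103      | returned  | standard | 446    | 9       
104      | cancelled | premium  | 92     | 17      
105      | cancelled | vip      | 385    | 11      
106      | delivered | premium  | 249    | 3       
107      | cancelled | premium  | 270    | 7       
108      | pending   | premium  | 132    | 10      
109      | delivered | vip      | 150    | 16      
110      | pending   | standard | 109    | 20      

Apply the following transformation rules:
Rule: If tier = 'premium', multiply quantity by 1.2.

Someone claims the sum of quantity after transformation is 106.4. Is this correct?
No, the correct result is 116.4.

Step 1: Calculate the correct sum after transformation
Step 2: Apply multiplier 1.2 to records where tier = 'premium'
Step 3: Correct result = 116.4
Step 4: Claimed result = 106.4
Step 5: 116.4 ≠ 106.4
Conclusion: The claimed result is incorrect. The correct answer is 116.4.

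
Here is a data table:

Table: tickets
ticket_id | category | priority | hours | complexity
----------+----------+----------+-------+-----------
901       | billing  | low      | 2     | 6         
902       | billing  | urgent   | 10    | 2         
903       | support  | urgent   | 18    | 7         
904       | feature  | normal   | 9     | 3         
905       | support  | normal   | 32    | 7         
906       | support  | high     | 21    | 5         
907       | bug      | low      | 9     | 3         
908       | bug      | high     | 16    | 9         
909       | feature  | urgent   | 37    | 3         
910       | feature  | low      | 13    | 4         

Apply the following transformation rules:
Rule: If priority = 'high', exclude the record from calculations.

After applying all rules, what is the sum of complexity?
35

Step 1: Identify records where priority = 'high'
Step 2: The excluded records sum to 14
Step 3: Original total complexity = 49
Step 4: Remaining total = 49 - 14 = 35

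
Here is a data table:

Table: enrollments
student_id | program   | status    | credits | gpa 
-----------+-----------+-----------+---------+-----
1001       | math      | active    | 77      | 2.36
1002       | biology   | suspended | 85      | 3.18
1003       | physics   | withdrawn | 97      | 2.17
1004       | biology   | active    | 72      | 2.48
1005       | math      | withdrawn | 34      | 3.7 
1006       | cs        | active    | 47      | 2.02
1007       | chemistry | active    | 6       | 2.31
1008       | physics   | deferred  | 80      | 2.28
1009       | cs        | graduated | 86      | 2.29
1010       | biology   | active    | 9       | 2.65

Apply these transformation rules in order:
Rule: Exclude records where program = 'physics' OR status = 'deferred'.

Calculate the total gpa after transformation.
20.99

Step 1: Find records where program = 'physics' OR status = 'deferred'
Step 2: 2 records match, summing to 4.45
Step 3: Original sum: 25.44
Step 4: Remaining sum = 25.44 - 4.45 = 20.99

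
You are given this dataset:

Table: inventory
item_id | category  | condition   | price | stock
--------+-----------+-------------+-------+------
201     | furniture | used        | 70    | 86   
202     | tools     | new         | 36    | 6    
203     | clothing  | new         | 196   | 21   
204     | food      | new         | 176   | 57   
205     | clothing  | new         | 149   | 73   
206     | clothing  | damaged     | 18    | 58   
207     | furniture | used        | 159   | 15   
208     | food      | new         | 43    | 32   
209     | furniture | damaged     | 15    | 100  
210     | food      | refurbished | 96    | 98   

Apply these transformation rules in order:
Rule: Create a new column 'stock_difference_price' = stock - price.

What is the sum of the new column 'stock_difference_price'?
-412

Step 1: For each record, compute stock - price
Example calculations:
  86 - 70 = 16
  6 - 36 = -30
  21 - 196 = -175
  ...
Step 2: Sum all derived values
Step 3: Total = -412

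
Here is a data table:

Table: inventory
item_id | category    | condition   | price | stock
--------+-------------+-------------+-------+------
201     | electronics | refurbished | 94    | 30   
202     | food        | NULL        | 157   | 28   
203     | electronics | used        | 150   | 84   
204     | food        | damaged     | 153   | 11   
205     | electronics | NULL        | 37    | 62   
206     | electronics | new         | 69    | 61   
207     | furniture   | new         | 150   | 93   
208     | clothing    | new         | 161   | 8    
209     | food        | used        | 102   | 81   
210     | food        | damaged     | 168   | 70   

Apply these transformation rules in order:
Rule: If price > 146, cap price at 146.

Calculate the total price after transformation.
1178

Step 1: 6 records have price > 146
Step 2: These records originally summed to 939
Step 3: After capping: 6 × 146 = 876
Step 4: Unaffected records sum: 302
Step 5: Final sum = 876 + 302 = 1178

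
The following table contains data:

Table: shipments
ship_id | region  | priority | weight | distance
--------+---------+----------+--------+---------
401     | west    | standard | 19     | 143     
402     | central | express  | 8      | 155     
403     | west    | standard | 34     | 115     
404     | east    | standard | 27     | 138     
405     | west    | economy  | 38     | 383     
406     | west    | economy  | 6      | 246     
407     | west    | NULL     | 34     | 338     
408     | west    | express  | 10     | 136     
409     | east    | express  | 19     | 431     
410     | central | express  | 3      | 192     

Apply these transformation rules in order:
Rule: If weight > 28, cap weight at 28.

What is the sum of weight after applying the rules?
176

Step 1: 3 records have weight > 28
Step 2: These records originally summed to 106
Step 3: After capping: 3 × 28 = 84
Step 4: Unaffected records sum: 92
Step 5: Final sum = 84 + 92 = 176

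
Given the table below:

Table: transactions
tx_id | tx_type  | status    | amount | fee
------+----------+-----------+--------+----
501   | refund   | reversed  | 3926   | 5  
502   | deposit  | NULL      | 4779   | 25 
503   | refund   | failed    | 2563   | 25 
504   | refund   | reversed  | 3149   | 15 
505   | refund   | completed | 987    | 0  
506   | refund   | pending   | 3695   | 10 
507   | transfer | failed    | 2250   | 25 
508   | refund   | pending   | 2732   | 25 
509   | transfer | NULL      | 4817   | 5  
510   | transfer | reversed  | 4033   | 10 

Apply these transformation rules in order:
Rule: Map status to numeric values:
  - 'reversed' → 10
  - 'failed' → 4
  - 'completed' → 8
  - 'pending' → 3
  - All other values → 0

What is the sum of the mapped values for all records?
52

Step 1: Apply mapping to each record
Step 2: Count by status:
  'reversed': 3 records × 10 = 30
  'failed': 2 records × 4 = 8
  'completed': 1 records × 8 = 8
  'pending': 2 records × 3 = 6
Step 3: Sum all mapped values = 52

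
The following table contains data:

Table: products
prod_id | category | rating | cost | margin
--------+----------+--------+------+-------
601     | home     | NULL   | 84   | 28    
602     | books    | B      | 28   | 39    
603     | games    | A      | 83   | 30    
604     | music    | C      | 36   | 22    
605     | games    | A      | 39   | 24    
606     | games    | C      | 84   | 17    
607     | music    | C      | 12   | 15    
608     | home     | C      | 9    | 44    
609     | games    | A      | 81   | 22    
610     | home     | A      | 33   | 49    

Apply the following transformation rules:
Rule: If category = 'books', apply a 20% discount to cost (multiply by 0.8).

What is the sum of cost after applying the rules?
483.4

Step 1: Records with category = 'books' have total cost = 28
Step 2: Apply multiplier: 28 × 0.8 = 22.4
Step 3: Other records total: 461
Step 4: Final sum = 22.4 + 461 = 483.4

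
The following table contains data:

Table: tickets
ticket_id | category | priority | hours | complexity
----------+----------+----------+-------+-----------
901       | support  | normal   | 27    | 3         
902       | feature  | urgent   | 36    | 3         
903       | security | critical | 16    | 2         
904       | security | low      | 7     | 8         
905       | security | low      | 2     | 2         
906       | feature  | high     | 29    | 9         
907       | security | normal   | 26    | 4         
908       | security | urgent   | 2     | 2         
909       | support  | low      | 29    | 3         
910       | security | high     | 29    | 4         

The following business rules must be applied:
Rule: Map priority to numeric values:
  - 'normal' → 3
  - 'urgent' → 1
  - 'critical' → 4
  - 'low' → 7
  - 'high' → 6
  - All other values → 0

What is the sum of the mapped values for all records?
45

Step 1: Apply mapping to each record
Step 2: Count by status:
  'normal': 2 records × 3 = 6
  'urgent': 2 records × 1 = 2
  'critical': 1 records × 4 = 4
  'low': 3 records × 7 = 21
  'high': 2 records × 6 = 12
Step 3: Sum all mapped values = 45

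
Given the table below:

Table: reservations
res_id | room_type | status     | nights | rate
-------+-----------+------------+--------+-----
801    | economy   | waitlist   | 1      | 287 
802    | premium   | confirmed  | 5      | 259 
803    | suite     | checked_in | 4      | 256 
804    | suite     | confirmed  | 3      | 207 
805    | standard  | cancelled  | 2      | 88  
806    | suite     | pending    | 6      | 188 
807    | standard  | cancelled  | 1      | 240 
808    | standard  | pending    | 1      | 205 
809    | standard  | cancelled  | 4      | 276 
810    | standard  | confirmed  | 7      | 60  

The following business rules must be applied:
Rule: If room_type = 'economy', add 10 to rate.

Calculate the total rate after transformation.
2076

Step 1: Count records where room_type = 'economy': 1
Step 2: Total bonus added: 1 × 10 = 10
Step 3: Original sum of rate: 2066
Step 4: Final sum = 2066 + 10 = 2076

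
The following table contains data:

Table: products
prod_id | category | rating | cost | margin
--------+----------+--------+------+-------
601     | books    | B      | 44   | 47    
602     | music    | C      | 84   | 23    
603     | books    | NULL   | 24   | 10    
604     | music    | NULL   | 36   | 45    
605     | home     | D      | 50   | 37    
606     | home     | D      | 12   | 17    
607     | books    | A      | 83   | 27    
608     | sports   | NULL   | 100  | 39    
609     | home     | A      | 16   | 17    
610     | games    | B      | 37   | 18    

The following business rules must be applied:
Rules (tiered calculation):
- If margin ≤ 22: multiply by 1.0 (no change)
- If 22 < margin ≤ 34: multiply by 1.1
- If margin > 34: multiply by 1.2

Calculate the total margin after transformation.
318.6

Step 1: Tier 1 (margin ≤ 22): 4 records, sum = 62 × 1.0 = 62.0
Step 2: Tier 2 (22 < margin ≤ 34): 2 records, sum = 50 × 1.1 = 55.0
Step 3: Tier 3 (margin > 34): 4 records, sum = 168 × 1.2 = 201.6
Step 4: Final sum = 62.0 + 55.0 + 201.6 = 318.6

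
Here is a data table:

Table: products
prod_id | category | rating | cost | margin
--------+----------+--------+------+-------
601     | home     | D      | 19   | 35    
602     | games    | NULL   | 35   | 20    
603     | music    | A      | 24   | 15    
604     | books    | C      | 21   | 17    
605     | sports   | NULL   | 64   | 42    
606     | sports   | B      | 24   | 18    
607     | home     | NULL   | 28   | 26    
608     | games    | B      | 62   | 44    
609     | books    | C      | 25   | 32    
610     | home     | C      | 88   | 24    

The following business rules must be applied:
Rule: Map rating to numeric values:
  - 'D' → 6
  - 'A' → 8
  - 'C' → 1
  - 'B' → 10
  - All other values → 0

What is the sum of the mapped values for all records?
37

Step 1: Apply mapping to each record
Step 2: Count by status:
  'D': 1 records × 6 = 6
  'A': 1 records × 8 = 8
  'C': 3 records × 1 = 3
  'B': 2 records × 10 = 20
Step 3: Sum all mapped values = 37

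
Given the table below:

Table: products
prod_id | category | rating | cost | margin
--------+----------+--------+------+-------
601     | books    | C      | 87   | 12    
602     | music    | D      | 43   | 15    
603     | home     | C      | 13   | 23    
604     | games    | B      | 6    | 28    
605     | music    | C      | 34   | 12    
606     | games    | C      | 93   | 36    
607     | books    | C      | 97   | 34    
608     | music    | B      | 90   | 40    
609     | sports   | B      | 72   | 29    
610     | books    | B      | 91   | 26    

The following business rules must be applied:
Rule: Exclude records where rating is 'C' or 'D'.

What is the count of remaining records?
4

Step 1: Count records to exclude
  - 5 (C) + 1 (D) = 6 records
Step 2: Total records: 10
Step 3: Remaining = 10 - 6 = 4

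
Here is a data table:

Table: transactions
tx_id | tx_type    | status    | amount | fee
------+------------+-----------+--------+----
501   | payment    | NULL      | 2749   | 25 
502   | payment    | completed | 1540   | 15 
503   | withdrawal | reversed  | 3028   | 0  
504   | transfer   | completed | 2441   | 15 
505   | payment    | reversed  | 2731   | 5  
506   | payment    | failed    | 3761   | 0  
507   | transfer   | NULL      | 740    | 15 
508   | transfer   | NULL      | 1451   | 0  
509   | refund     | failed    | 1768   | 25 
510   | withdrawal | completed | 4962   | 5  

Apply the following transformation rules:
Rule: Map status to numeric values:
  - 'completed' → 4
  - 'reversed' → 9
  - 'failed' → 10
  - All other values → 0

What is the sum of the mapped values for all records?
50

Step 1: Apply mapping to each record
Step 2: Count by status:
  'completed': 3 records × 4 = 12
  'reversed': 2 records × 9 = 18
  'failed': 2 records × 10 = 20
Step 3: Sum all mapped values = 50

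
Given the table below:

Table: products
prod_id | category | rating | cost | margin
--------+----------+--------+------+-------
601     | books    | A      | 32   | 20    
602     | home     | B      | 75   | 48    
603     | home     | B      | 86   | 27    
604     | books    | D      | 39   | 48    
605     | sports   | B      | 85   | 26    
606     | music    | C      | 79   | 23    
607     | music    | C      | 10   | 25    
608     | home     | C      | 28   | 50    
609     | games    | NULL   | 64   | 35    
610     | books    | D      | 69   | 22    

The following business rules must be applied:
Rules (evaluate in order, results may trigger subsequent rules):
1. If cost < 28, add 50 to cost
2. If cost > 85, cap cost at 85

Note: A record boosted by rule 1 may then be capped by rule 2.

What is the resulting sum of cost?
616

Step 1: Apply rule 1 to records with cost < 28
  - 1 records get bonus of 50
  - Of these, 0 records then exceed 85 and get capped
Step 2: Apply rule 2 to records with cost > 85
  - 1 records (original) are capped
Step 3: Calculate final sum = 616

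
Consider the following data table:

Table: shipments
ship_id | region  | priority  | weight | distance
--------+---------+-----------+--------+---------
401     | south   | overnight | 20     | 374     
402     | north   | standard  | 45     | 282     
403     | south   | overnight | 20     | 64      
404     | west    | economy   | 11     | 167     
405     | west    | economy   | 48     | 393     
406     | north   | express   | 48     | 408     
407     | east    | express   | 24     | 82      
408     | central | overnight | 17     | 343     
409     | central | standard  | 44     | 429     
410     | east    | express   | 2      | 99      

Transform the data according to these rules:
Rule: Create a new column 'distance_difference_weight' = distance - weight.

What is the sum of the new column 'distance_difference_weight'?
2362

Step 1: For each record, compute distance - weight
Example calculations:
  374 - 20 = 354
  282 - 45 = 237
  64 - 20 = 44
  ...
Step 2: Sum all derived values
Step 3: Total = 2362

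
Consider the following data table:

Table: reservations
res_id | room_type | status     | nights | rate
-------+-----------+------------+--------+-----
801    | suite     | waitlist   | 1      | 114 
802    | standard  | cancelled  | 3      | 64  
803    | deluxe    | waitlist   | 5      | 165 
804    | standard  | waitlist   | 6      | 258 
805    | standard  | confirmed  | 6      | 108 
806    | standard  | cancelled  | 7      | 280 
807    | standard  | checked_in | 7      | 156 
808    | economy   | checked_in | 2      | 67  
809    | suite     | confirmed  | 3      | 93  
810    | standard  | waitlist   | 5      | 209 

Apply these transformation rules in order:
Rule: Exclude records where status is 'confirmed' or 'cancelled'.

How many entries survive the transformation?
6

Step 1: Count records to exclude
  - 2 (confirmed) + 2 (cancelled) = 4 records
Step 2: Total records: 10
Step 3: Remaining = 10 - 4 = 6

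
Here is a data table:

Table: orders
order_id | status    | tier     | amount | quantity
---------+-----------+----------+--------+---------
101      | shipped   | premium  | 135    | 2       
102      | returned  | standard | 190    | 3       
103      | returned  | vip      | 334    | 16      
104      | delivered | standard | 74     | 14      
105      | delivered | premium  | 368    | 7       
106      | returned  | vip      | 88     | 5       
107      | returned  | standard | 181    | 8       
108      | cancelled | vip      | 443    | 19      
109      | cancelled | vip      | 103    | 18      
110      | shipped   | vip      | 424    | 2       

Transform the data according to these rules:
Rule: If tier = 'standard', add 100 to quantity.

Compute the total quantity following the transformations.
394

Step 1: Count records where tier = 'standard': 3
Step 2: Total bonus added: 3 × 100 = 300
Step 3: Original sum of quantity: 94
Step 4: Final sum = 94 + 300 = 394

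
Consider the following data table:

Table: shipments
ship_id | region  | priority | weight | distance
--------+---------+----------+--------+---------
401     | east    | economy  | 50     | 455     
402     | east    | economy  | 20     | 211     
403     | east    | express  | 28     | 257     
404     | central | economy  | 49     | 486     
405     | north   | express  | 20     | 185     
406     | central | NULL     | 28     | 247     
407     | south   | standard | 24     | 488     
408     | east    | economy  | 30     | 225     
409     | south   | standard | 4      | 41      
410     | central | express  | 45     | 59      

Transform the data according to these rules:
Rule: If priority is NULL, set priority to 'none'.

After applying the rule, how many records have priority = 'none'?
1

Step 1: Count records where priority IS NULL
Step 2: Found 1 records with NULL priority
Step 3: These records will have priority set to 'none'
Step 4: Records already having priority = 'none': 0
Step 5: Answer: 1 + 0 = 1 records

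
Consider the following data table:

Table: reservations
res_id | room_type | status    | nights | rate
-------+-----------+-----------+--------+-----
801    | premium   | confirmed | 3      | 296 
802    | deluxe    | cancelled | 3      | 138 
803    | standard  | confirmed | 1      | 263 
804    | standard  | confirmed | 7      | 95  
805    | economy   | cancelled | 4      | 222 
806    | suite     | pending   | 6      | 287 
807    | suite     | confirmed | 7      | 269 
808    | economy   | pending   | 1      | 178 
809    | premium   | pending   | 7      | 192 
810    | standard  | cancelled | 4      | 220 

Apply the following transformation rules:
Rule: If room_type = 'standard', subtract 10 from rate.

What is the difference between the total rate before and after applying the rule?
30

Step 1: Original sum of rate = 2160
Step 2: 3 records have room_type = 'standard'
Step 3: Each affected record changes by -10
Step 4: Total change = 3 × -10 = -30
Step 5: New sum = 2160 + -30 = 2130
Step 6: Difference = |2130 - 2160| = 30
        (Sum decreased by 30)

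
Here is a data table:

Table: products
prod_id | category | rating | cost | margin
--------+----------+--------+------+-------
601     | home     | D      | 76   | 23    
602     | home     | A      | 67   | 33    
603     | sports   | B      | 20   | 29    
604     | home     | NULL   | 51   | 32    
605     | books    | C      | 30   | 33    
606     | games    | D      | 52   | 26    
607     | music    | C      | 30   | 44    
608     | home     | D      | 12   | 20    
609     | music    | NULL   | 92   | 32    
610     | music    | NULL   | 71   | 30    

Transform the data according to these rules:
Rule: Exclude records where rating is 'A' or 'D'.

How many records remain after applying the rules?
6

Step 1: Count records to exclude
  - 1 (A) + 3 (D) = 4 records
Step 2: Total records: 10
Step 3: Remaining = 10 - 4 = 6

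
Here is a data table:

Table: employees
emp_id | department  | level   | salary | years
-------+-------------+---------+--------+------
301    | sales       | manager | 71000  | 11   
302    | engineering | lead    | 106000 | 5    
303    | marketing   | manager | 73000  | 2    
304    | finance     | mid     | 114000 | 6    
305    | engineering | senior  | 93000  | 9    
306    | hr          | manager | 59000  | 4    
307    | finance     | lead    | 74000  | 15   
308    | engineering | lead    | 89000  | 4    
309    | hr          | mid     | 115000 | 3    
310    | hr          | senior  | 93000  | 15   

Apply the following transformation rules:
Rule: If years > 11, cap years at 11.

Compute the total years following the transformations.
66

Step 1: 2 records have years > 11
Step 2: These records originally summed to 30
Step 3: After capping: 2 × 11 = 22
Step 4: Unaffected records sum: 44
Step 5: Final sum = 22 + 44 = 66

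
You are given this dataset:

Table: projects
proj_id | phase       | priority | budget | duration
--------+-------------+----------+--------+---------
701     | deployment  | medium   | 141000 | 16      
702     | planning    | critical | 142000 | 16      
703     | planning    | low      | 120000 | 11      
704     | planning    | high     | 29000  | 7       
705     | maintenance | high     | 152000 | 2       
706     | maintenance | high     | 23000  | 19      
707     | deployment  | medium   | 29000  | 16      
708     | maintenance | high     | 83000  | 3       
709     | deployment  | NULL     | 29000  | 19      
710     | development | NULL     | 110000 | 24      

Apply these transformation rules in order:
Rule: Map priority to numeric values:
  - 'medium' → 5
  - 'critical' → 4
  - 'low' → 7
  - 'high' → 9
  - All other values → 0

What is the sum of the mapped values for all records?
57

Step 1: Apply mapping to each record
Step 2: Count by status:
  'medium': 2 records × 5 = 10
  'critical': 1 records × 4 = 4
  'low': 1 records × 7 = 7
  'high': 4 records × 9 = 36
Step 3: Sum all mapped values = 57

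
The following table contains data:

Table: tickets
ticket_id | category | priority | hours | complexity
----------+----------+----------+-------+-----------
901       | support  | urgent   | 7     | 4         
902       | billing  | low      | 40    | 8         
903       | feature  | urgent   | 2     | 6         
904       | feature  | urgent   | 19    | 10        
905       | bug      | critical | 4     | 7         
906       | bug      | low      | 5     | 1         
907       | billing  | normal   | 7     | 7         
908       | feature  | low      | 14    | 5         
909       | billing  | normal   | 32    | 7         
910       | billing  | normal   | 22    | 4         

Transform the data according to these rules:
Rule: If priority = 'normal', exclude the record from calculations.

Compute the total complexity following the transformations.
41

Step 1: Identify records where priority = 'normal'
Step 2: The excluded records sum to 18
Step 3: Original total complexity = 59
Step 4: Remaining total = 59 - 18 = 41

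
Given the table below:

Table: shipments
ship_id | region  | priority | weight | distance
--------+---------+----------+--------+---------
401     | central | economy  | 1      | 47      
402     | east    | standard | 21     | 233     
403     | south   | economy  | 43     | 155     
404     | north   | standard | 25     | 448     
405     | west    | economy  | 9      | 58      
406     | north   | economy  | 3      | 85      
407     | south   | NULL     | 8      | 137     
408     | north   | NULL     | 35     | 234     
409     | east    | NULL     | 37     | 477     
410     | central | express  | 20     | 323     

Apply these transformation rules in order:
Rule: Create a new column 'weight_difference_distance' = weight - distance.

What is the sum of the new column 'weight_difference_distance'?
-1995

Step 1: For each record, compute weight - distance
Example calculations:
  1 - 47 = -46
  21 - 233 = -212
  43 - 155 = -112
  ...
Step 2: Sum all derived values
Step 3: Total = -1995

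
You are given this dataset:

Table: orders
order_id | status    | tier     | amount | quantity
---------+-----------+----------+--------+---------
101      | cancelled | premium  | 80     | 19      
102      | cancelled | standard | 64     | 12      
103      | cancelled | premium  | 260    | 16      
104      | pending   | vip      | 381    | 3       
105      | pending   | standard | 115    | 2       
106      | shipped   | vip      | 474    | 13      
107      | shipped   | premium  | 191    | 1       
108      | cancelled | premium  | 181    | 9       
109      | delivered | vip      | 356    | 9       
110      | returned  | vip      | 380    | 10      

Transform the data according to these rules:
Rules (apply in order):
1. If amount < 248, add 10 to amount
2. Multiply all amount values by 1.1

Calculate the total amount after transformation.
2785.2

Step 1: Apply Rule 1 - Add 10 to records with amount < 248
  - 5 records affected: 631 + (5 × 10) = 681
  - Unaffected records: 1851
  - Sum after Rule 1: 2532
Step 2: Apply Rule 2 - Multiply all by 1.1
  - 2532 × 1.1 = 2785.2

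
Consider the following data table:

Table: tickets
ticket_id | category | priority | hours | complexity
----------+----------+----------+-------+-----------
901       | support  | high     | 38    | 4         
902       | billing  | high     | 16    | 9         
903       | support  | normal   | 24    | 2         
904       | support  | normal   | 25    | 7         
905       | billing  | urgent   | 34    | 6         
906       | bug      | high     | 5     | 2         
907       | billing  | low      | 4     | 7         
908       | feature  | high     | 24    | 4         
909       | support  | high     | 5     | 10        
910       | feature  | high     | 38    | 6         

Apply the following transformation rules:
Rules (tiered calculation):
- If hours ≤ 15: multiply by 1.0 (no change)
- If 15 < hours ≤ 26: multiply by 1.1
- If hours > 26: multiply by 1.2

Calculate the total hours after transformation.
243.9

Step 1: Tier 1 (hours ≤ 15): 3 records, sum = 14 × 1.0 = 14.0
Step 2: Tier 2 (15 < hours ≤ 26): 4 records, sum = 89 × 1.1 = 97.9
Step 3: Tier 3 (hours > 26): 3 records, sum = 110 × 1.2 = 132.0
Step 4: Final sum = 14.0 + 97.9 + 132.0 = 243.9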